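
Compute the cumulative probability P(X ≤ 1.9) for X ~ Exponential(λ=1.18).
0.893754

We have X ~ Exponential(λ=1.18).

The CDF gives us P(X ≤ k).

Using the CDF:
P(X ≤ 1.9) = 0.893754

This means there's approximately a 89.4% chance that X is at most 1.9.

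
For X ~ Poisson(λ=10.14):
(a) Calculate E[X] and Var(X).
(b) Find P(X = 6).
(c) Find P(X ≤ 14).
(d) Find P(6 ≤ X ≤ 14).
(a) E[X] = 10.1400, Var(X) = 10.1400
(b) P(X = 6) = 0.059587
(c) P(X ≤ 14) = 0.909046
(d) P(6 ≤ X ≤ 14) = 0.847075

We have X ~ Poisson(λ=10.14).

(a) Moments:
E[X] = 10.1400
Var(X) = 10.1400
σ = √Var(X) = 3.1843

(b) Point probability using PMF:
P(X = 6) = 0.059587

(c) Cumulative probability using CDF:
P(X ≤ 14) = F(14) = 0.909046

(d) Range probability:
P(6 ≤ X ≤ 14) = P(X ≤ 14) - P(X ≤ 5)
                   = F(14) - F(5)
                   = 0.909046 - 0.061971
                   = 0.847075

This means approximately 84.7% of outcomes fall in the interval [6, 14].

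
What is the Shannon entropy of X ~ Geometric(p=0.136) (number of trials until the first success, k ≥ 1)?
2.9238 nats

We have X ~ Geometric(p=0.136) (number of trials until the first success, k ≥ 1).

The Shannon entropy measures the uncertainty or information content of the distribution.

For a Geometric distribution with p=0.136 (number of trials until the first success, k ≥ 1):
H(X) = 2.9238 nats

(In bits, this would be 4.2181 bits.)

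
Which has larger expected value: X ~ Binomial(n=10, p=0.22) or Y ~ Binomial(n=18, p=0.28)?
Y has larger mean (5.0400 > 2.2000)

Compute the expected value for each distribution:

X ~ Binomial(n=10, p=0.22):
E[X] = 2.2000

Y ~ Binomial(n=18, p=0.28):
E[Y] = 5.0400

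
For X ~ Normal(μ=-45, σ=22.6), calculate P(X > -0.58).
0.024679

We have X ~ Normal(μ=-45, σ=22.6).

P(X > -0.58) = 1 - P(X ≤ -0.58)
                = 1 - F(-0.58)
                = 1 - 0.975321
                = 0.024679

So there's approximately a 2.5% chance that X exceeds -0.58.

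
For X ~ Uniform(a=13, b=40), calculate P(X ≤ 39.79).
0.992222

We have X ~ Uniform(a=13, b=40).

The CDF gives us P(X ≤ k).

Using the CDF:
P(X ≤ 39.79) = 0.992222

This means there's approximately a 99.2% chance that X is at most 39.79.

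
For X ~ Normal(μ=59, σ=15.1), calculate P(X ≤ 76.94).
0.882599

We have X ~ Normal(μ=59, σ=15.1).

The CDF gives us P(X ≤ k).

Using the CDF:
P(X ≤ 76.94) = 0.882599

This means there's approximately a 88.3% chance that X is at most 76.94.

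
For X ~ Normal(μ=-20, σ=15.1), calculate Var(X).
228.0100

We have X ~ Normal(μ=-20, σ=15.1).

For a Normal distribution with μ=-20, σ=15.1:
Var(X) = 228.0100

The variance measures the spread of the distribution around the mean.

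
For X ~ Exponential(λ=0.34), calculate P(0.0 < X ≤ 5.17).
0.827576

We have X ~ Exponential(λ=0.34).

To find P(0.0 < X ≤ 5.17), we use:
P(0.0 < X ≤ 5.17) = P(X ≤ 5.17) - P(X ≤ 0.0)
                 = F(5.17) - F(0.0)
                 = 0.827576 - 0.000000
                 = 0.827576

So there's approximately a 82.8% chance that X falls in this range.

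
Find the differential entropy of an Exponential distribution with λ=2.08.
0.2676 nats

We have X ~ Exponential(λ=2.08).

The differential entropy measures the uncertainty or information content of the distribution.

For an Exponential distribution with λ=2.08:
h(X) = 0.2676 nats

(In bits, this would be 0.3861 bits.)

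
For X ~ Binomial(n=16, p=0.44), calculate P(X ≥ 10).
0.108087

We have X ~ Binomial(n=16, p=0.44).

For discrete distributions, P(X ≥ 10) = 1 - P(X ≤ 9).

P(X ≤ 9) = 0.891913
P(X ≥ 10) = 1 - 0.891913 = 0.108087

So there's approximately a 10.8% chance that X is at least 10.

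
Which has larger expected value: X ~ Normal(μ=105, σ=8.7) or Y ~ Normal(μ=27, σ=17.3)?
X has larger mean (105.0000 > 27.0000)

Compute the expected value for each distribution:

X ~ Normal(μ=105, σ=8.7):
E[X] = 105.0000

Y ~ Normal(μ=27, σ=17.3):
E[Y] = 27.0000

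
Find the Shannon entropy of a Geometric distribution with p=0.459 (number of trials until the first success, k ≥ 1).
1.5028 nats

We have X ~ Geometric(p=0.459) (number of trials until the first success, k ≥ 1).

The Shannon entropy measures the uncertainty or information content of the distribution.

For a Geometric distribution with p=0.459 (number of trials until the first success, k ≥ 1):
H(X) = 1.5028 nats

(In bits, this would be 2.1681 bits.)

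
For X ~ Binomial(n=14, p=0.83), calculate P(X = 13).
0.211151

We have X ~ Binomial(n=14, p=0.83).

For a Binomial distribution, the PMF gives us the probability of each outcome.

Using the PMF formula:
P(X = 13) = 0.211151

Rounded to 4 decimal places: 0.2112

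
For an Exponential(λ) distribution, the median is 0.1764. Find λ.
λ = 3.9294

For X ~ Exponential(λ), the CDF is F(x) = 1 - e^(-λx).
The median m satisfies F(m) = 0.5:
1 - e^(-λm) = 0.5
e^(-λm) = 0.5
λm = ln(2)
m = ln(2) / λ

Given m = 0.1764:
λ = ln(2) / 0.1764 = 0.693147 / 0.1764 = 3.9294

Verification: ln(2) / 3.9294 = 0.1764 ✓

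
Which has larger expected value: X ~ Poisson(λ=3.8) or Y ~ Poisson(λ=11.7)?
Y has larger mean (11.7000 > 3.8000)

Compute the expected value for each distribution:

X ~ Poisson(λ=3.8):
E[X] = 3.8000

Y ~ Poisson(λ=11.7):
E[Y] = 11.7000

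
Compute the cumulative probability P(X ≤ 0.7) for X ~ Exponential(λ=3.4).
0.907449

We have X ~ Exponential(λ=3.4).

The CDF gives us P(X ≤ k).

Using the CDF:
P(X ≤ 0.7) = 0.907449

This means there's approximately a 90.7% chance that X is at most 0.7.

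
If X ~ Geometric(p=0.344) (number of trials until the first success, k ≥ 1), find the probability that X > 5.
0.121484

We have X ~ Geometric(p=0.344) (number of trials until the first success, k ≥ 1).

P(X > 5) = 1 - P(X ≤ 5)
                = 1 - F(5)
                = 1 - 0.878516
                = 0.121484

So there's approximately a 12.1% chance that X exceeds 5.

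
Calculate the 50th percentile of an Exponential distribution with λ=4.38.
0.1583

We have X ~ Exponential(λ=4.38).

We want to find x such that P(X ≤ x) = 0.5.

This is the 50th percentile, which means 50% of values fall below this point.

Using the inverse CDF (quantile function):
x = F⁻¹(0.5) = 0.1583

Verification: P(X ≤ 0.1583) = 0.5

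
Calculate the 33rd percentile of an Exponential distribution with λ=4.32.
0.0927

We have X ~ Exponential(λ=4.32).

We want to find x such that P(X ≤ x) = 0.33.

This is the 33rd percentile, which means 33% of values fall below this point.

Using the inverse CDF (quantile function):
x = F⁻¹(0.33) = 0.0927

Verification: P(X ≤ 0.0927) = 0.33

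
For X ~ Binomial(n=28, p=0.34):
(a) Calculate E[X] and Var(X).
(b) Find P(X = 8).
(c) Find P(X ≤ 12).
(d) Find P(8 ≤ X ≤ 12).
(a) E[X] = 9.5200, Var(X) = 6.2832
(b) P(X = 8) = 0.136523
(c) P(X ≤ 12) = 0.881501
(d) P(8 ≤ X ≤ 12) = 0.668848

We have X ~ Binomial(n=28, p=0.34).

(a) Moments:
E[X] = 9.5200
Var(X) = 6.2832
σ = √Var(X) = 2.5066

(b) Point probability using PMF:
P(X = 8) = 0.136523

(c) Cumulative probability using CDF:
P(X ≤ 12) = F(12) = 0.881501

(d) Range probability:
P(8 ≤ X ≤ 12) = P(X ≤ 12) - P(X ≤ 7)
                   = F(12) - F(7)
                   = 0.881501 - 0.212653
                   = 0.668848

This means approximately 66.9% of outcomes fall in the interval [8, 12].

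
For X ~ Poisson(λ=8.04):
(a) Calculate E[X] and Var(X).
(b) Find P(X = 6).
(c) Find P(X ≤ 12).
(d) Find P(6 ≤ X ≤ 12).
(a) E[X] = 8.0400, Var(X) = 8.0400
(b) P(X = 6) = 0.120914
(c) P(X ≤ 12) = 0.934258
(d) P(6 ≤ X ≤ 12) = 0.746659

We have X ~ Poisson(λ=8.04).

(a) Moments:
E[X] = 8.0400
Var(X) = 8.0400
σ = √Var(X) = 2.8355

(b) Point probability using PMF:
P(X = 6) = 0.120914

(c) Cumulative probability using CDF:
P(X ≤ 12) = F(12) = 0.934258

(d) Range probability:
P(6 ≤ X ≤ 12) = P(X ≤ 12) - P(X ≤ 5)
                   = F(12) - F(5)
                   = 0.934258 - 0.187599
                   = 0.746659

This means approximately 74.7% of outcomes fall in the interval [6, 12].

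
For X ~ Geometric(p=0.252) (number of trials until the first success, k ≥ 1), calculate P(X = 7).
0.044138

We have X ~ Geometric(p=0.252) (number of trials until the first success, k ≥ 1).

For a Geometric distribution, the PMF gives us the probability of each outcome.

Using the PMF formula:
P(X = 7) = 0.044138

Rounded to 4 decimal places: 0.0441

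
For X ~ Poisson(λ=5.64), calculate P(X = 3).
0.106234

We have X ~ Poisson(λ=5.64).

For a Poisson distribution, the PMF gives us the probability of each outcome.

Using the PMF formula:
P(X = 3) = 0.106234

Rounded to 4 decimal places: 0.1062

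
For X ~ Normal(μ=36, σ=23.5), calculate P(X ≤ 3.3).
0.082039

We have X ~ Normal(μ=36, σ=23.5).

The CDF gives us P(X ≤ k).

Using the CDF:
P(X ≤ 3.3) = 0.082039

This means there's approximately a 8.2% chance that X is at most 3.3.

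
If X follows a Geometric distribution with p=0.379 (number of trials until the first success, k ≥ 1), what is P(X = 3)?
0.146158

We have X ~ Geometric(p=0.379) (number of trials until the first success, k ≥ 1).

For a Geometric distribution, the PMF gives us the probability of each outcome.

Using the PMF formula:
P(X = 3) = 0.146158

Rounded to 4 decimal places: 0.1462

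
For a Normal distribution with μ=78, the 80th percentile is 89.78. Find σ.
σ = 13.9968

For X ~ Normal(μ, σ), the p-th percentile satisfies x = μ + z_p × σ,
where z_p = Φ⁻¹(p) is the standard normal quantile.

Step 1: z_{0.8} = Φ⁻¹(0.8) = 0.8416

Step 2: Solve for σ:
89.78 = 78 + 0.8416 × σ
σ = (89.78 - 78) / 0.8416
σ = 11.78 / 0.8416
σ = 13.9968

Verification: μ + z × σ = 78 + 0.8416 × 13.9968 = 89.78 ✓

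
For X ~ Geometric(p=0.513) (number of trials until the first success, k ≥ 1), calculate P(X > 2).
0.237169

We have X ~ Geometric(p=0.513) (number of trials until the first success, k ≥ 1).

P(X > 2) = 1 - P(X ≤ 2)
                = 1 - F(2)
                = 1 - 0.762831
                = 0.237169

So there's approximately a 23.7% chance that X exceeds 2.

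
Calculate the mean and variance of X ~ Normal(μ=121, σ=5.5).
E[X] = 121.0000, Var(X) = 30.2500

We have X ~ Normal(μ=121, σ=5.5).

For a Normal distribution with μ=121, σ=5.5:

Expected value:
E[X] = 121.0000

Variance:
Var(X) = 30.2500

Standard deviation:
σ = √Var(X) = 5.5000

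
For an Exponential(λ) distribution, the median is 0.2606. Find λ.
λ = 2.6598

For X ~ Exponential(λ), the CDF is F(x) = 1 - e^(-λx).
The median m satisfies F(m) = 0.5:
1 - e^(-λm) = 0.5
e^(-λm) = 0.5
λm = ln(2)
m = ln(2) / λ

Given m = 0.2606:
λ = ln(2) / 0.2606 = 0.693147 / 0.2606 = 2.6598

Verification: ln(2) / 2.6598 = 0.2606 ✓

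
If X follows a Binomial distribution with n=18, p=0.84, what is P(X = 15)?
0.244478

We have X ~ Binomial(n=18, p=0.84).

For a Binomial distribution, the PMF gives us the probability of each outcome.

Using the PMF formula:
P(X = 15) = 0.244478

Rounded to 4 decimal places: 0.2445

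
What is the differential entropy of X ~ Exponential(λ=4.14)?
-0.4207 nats

We have X ~ Exponential(λ=4.14).

The differential entropy measures the uncertainty or information content of the distribution.

For an Exponential distribution with λ=4.14:
h(X) = -0.4207 nats

(In bits, this would be -0.6069 bits.)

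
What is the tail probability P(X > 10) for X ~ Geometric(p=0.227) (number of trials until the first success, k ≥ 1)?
0.076172

We have X ~ Geometric(p=0.227) (number of trials until the first success, k ≥ 1).

P(X > 10) = 1 - P(X ≤ 10)
                = 1 - F(10)
                = 1 - 0.923828
                = 0.076172

So there's approximately a 7.6% chance that X exceeds 10.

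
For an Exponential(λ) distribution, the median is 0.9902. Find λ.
λ = 0.7000

For X ~ Exponential(λ), the CDF is F(x) = 1 - e^(-λx).
The median m satisfies F(m) = 0.5:
1 - e^(-λm) = 0.5
e^(-λm) = 0.5
λm = ln(2)
m = ln(2) / λ

Given m = 0.9902:
λ = ln(2) / 0.9902 = 0.693147 / 0.9902 = 0.7000

Verification: ln(2) / 0.7000 = 0.9902 ✓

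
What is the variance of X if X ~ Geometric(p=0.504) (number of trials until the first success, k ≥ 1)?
1.9526

We have X ~ Geometric(p=0.504) (number of trials until the first success, k ≥ 1).

For a Geometric distribution with p=0.504 (number of trials until the first success, k ≥ 1):
Var(X) = 1.9526

The variance measures the spread of the distribution around the mean.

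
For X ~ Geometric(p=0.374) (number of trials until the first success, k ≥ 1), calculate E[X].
2.6738

We have X ~ Geometric(p=0.374) (number of trials until the first success, k ≥ 1).

For a Geometric distribution with p=0.374 (number of trials until the first success, k ≥ 1):
E[X] = 2.6738

This is the expected (average) value of X.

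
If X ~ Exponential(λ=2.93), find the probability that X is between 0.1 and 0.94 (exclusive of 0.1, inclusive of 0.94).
0.682362

We have X ~ Exponential(λ=2.93).

To find P(0.1 < X ≤ 0.94), we use:
P(0.1 < X ≤ 0.94) = P(X ≤ 0.94) - P(X ≤ 0.1)
                 = F(0.94) - F(0.1)
                 = 0.936340 - 0.253978
                 = 0.682362

So there's approximately a 68.2% chance that X falls in this range.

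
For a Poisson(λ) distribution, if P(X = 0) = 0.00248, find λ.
λ = 5.9995

For a Poisson(λ) distribution, the PMF at 0 is:
P(X = 0) = λ^0 e^(-λ) / 0! = e^(-λ)

Given P(X = 0) = 0.00248:
e^(-λ) = 0.00248
-λ = ln(0.00248)
λ = -ln(0.00248) = 5.9995

Verification: e^(-5.9995) = 0.00248 ✓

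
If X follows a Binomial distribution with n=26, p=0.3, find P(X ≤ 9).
0.770473

We have X ~ Binomial(n=26, p=0.3).

The CDF gives us P(X ≤ k).

Using the CDF:
P(X ≤ 9) = 0.770473

This means there's approximately a 77.0% chance that X is at most 9.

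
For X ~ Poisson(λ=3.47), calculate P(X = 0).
0.031117

We have X ~ Poisson(λ=3.47).

For a Poisson distribution, the PMF gives us the probability of each outcome.

Using the PMF formula:
P(X = 0) = 0.031117

Rounded to 4 decimal places: 0.0311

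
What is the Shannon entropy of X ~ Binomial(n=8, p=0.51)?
1.7633 nats

We have X ~ Binomial(n=8, p=0.51).

The Shannon entropy measures the uncertainty or information content of the distribution.

For a Binomial distribution with n=8, p=0.51:
H(X) = 1.7633 nats

(In bits, this would be 2.5439 bits.)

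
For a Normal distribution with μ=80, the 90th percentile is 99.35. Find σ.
σ = 15.0989

For X ~ Normal(μ, σ), the p-th percentile satisfies x = μ + z_p × σ,
where z_p = Φ⁻¹(p) is the standard normal quantile.

Step 1: z_{0.9} = Φ⁻¹(0.9) = 1.2816

Step 2: Solve for σ:
99.35 = 80 + 1.2816 × σ
σ = (99.35 - 80) / 1.2816
σ = 19.35 / 1.2816
σ = 15.0989

Verification: μ + z × σ = 80 + 1.2816 × 15.0989 = 99.35 ✓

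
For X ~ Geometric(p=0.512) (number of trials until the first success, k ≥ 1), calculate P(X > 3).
0.116214

We have X ~ Geometric(p=0.512) (number of trials until the first success, k ≥ 1).

P(X > 3) = 1 - P(X ≤ 3)
                = 1 - F(3)
                = 1 - 0.883786
                = 0.116214

So there's approximately a 11.6% chance that X exceeds 3.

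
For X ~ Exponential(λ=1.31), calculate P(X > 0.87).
0.319915

We have X ~ Exponential(λ=1.31).

P(X > 0.87) = 1 - P(X ≤ 0.87)
                = 1 - F(0.87)
                = 1 - 0.680085
                = 0.319915

So there's approximately a 32.0% chance that X exceeds 0.87.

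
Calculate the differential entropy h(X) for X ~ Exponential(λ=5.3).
-0.6677 nats

We have X ~ Exponential(λ=5.3).

The differential entropy measures the uncertainty or information content of the distribution.

For an Exponential distribution with λ=5.3:
h(X) = -0.6677 nats

(In bits, this would be -0.9633 bits.)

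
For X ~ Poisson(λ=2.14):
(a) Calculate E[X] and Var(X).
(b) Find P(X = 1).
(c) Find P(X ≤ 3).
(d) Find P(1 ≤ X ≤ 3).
(a) E[X] = 2.1400, Var(X) = 2.1400
(b) P(X = 1) = 0.251781
(c) P(X ≤ 3) = 0.831019
(d) P(1 ≤ X ≤ 3) = 0.713364

We have X ~ Poisson(λ=2.14).

(a) Moments:
E[X] = 2.1400
Var(X) = 2.1400
σ = √Var(X) = 1.4629

(b) Point probability using PMF:
P(X = 1) = 0.251781

(c) Cumulative probability using CDF:
P(X ≤ 3) = F(3) = 0.831019

(d) Range probability:
P(1 ≤ X ≤ 3) = P(X ≤ 3) - P(X ≤ 0)
                   = F(3) - F(0)
                   = 0.831019 - 0.117655
                   = 0.713364

This means approximately 71.3% of outcomes fall in the interval [1, 3].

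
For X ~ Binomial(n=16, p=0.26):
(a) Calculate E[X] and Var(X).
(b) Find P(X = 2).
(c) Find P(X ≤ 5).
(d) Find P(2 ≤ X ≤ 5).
(a) E[X] = 4.1600, Var(X) = 3.0784
(b) P(X = 2) = 0.119777
(c) P(X ≤ 5) = 0.783066
(d) P(2 ≤ X ≤ 5) = 0.729527

We have X ~ Binomial(n=16, p=0.26).

(a) Moments:
E[X] = 4.1600
Var(X) = 3.0784
σ = √Var(X) = 1.7545

(b) Point probability using PMF:
P(X = 2) = 0.119777

(c) Cumulative probability using CDF:
P(X ≤ 5) = F(5) = 0.783066

(d) Range probability:
P(2 ≤ X ≤ 5) = P(X ≤ 5) - P(X ≤ 1)
                   = F(5) - F(1)
                   = 0.783066 - 0.053539
                   = 0.729527

This means approximately 73.0% of outcomes fall in the interval [2, 5].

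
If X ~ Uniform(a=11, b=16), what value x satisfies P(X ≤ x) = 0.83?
15.1500

We have X ~ Uniform(a=11, b=16).

We want to find x such that P(X ≤ x) = 0.83.

This is the 83rd percentile, which means 83% of values fall below this point.

Using the inverse CDF (quantile function):
x = F⁻¹(0.83) = 15.1500

Verification: P(X ≤ 15.1500) = 0.83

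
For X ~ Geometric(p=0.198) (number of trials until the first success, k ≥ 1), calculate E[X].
5.0505

We have X ~ Geometric(p=0.198) (number of trials until the first success, k ≥ 1).

For a Geometric distribution with p=0.198 (number of trials until the first success, k ≥ 1):
E[X] = 5.0505

This is the expected (average) value of X.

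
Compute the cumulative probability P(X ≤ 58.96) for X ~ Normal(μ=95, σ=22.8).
0.056973

We have X ~ Normal(μ=95, σ=22.8).

The CDF gives us P(X ≤ k).

Using the CDF:
P(X ≤ 58.96) = 0.056973

This means there's approximately a 5.7% chance that X is at most 58.96.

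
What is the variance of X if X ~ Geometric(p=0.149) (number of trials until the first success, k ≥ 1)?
38.3316

We have X ~ Geometric(p=0.149) (number of trials until the first success, k ≥ 1).

For a Geometric distribution with p=0.149 (number of trials until the first success, k ≥ 1):
Var(X) = 38.3316

The variance measures the spread of the distribution around the mean.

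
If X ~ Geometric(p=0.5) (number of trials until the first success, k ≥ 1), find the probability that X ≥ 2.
0.500000

We have X ~ Geometric(p=0.5) (number of trials until the first success, k ≥ 1).

For discrete distributions, P(X ≥ 2) = 1 - P(X ≤ 1).

P(X ≤ 1) = 0.500000
P(X ≥ 2) = 1 - 0.500000 = 0.500000

So there's approximately a 50.0% chance that X is at least 2.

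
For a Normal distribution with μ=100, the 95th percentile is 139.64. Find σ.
σ = 24.0994

For X ~ Normal(μ, σ), the p-th percentile satisfies x = μ + z_p × σ,
where z_p = Φ⁻¹(p) is the standard normal quantile.

Step 1: z_{0.95} = Φ⁻¹(0.95) = 1.6449

Step 2: Solve for σ:
139.64 = 100 + 1.6449 × σ
σ = (139.64 - 100) / 1.6449
σ = 39.64 / 1.6449
σ = 24.0994

Verification: μ + z × σ = 100 + 1.6449 × 24.0994 = 139.64 ✓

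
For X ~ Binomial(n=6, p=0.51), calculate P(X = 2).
0.224914

We have X ~ Binomial(n=6, p=0.51).

For a Binomial distribution, the PMF gives us the probability of each outcome.

Using the PMF formula:
P(X = 2) = 0.224914

Rounded to 4 decimal places: 0.2249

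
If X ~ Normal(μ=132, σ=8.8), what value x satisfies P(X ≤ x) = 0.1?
120.7223

We have X ~ Normal(μ=132, σ=8.8).

We want to find x such that P(X ≤ x) = 0.1.

This is the 10th percentile, which means 10% of values fall below this point.

Using the inverse CDF (quantile function):
x = F⁻¹(0.1) = 120.7223

Verification: P(X ≤ 120.7223) = 0.1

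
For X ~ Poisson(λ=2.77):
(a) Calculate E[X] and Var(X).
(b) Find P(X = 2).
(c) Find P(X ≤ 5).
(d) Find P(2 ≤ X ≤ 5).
(a) E[X] = 2.7700, Var(X) = 2.7700
(b) P(X = 2) = 0.240400
(c) P(X ≤ 5) = 0.937475
(d) P(2 ≤ X ≤ 5) = 0.701239

We have X ~ Poisson(λ=2.77).

(a) Moments:
E[X] = 2.7700
Var(X) = 2.7700
σ = √Var(X) = 1.6643

(b) Point probability using PMF:
P(X = 2) = 0.240400

(c) Cumulative probability using CDF:
P(X ≤ 5) = F(5) = 0.937475

(d) Range probability:
P(2 ≤ X ≤ 5) = P(X ≤ 5) - P(X ≤ 1)
                   = F(5) - F(1)
                   = 0.937475 - 0.236236
                   = 0.701239

This means approximately 70.1% of outcomes fall in the interval [2, 5].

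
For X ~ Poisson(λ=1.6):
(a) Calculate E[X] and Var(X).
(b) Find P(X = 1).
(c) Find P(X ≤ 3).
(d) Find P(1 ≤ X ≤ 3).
(a) E[X] = 1.6000, Var(X) = 1.6000
(b) P(X = 1) = 0.323034
(c) P(X ≤ 3) = 0.921187
(d) P(1 ≤ X ≤ 3) = 0.719290

We have X ~ Poisson(λ=1.6).

(a) Moments:
E[X] = 1.6000
Var(X) = 1.6000
σ = √Var(X) = 1.2649

(b) Point probability using PMF:
P(X = 1) = 0.323034

(c) Cumulative probability using CDF:
P(X ≤ 3) = F(3) = 0.921187

(d) Range probability:
P(1 ≤ X ≤ 3) = P(X ≤ 3) - P(X ≤ 0)
                   = F(3) - F(0)
                   = 0.921187 - 0.201897
                   = 0.719290

This means approximately 71.9% of outcomes fall in the interval [1, 3].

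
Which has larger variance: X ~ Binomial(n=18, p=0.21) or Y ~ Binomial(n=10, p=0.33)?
X has larger variance (2.9862 > 2.2110)

Compute the variance for each distribution:

X ~ Binomial(n=18, p=0.21):
Var(X) = 2.9862

Y ~ Binomial(n=10, p=0.33):
Var(Y) = 2.2110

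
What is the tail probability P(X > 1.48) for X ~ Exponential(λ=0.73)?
0.339460

We have X ~ Exponential(λ=0.73).

P(X > 1.48) = 1 - P(X ≤ 1.48)
                = 1 - F(1.48)
                = 1 - 0.660540
                = 0.339460

So there's approximately a 33.9% chance that X exceeds 1.48.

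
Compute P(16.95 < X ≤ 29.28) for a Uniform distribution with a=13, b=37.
0.513750

We have X ~ Uniform(a=13, b=37).

To find P(16.95 < X ≤ 29.28), we use:
P(16.95 < X ≤ 29.28) = P(X ≤ 29.28) - P(X ≤ 16.95)
                 = F(29.28) - F(16.95)
                 = 0.678333 - 0.164583
                 = 0.513750

So there's approximately a 51.4% chance that X falls in this range.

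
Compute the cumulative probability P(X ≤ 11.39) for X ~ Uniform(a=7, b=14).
0.627143

We have X ~ Uniform(a=7, b=14).

The CDF gives us P(X ≤ k).

Using the CDF:
P(X ≤ 11.39) = 0.627143

This means there's approximately a 62.7% chance that X is at most 11.39.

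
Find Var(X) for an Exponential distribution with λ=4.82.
0.0430

We have X ~ Exponential(λ=4.82).

For an Exponential distribution with λ=4.82:
Var(X) = 0.0430

The variance measures the spread of the distribution around the mean.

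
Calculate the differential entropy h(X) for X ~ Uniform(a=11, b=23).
2.4849 nats

We have X ~ Uniform(a=11, b=23).

The differential entropy measures the uncertainty or information content of the distribution.

For a Uniform distribution with a=11, b=23:
h(X) = 2.4849 nats

(In bits, this would be 3.5850 bits.)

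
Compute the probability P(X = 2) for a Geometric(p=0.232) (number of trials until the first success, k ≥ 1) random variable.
0.178176

We have X ~ Geometric(p=0.232) (number of trials until the first success, k ≥ 1).

For a Geometric distribution, the PMF gives us the probability of each outcome.

Using the PMF formula:
P(X = 2) = 0.178176

Rounded to 4 decimal places: 0.1782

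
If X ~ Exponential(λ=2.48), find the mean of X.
0.4032

We have X ~ Exponential(λ=2.48).

For an Exponential distribution with λ=2.48:
E[X] = 0.4032

This is the expected (average) value of X.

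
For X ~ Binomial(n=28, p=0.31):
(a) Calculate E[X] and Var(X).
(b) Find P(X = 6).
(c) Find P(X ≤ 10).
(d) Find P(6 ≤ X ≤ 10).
(a) E[X] = 8.6800, Var(X) = 5.9892
(b) P(X = 6) = 0.095256
(c) P(X ≤ 10) = 0.774795
(d) P(6 ≤ X ≤ 10) = 0.681940

We have X ~ Binomial(n=28, p=0.31).

(a) Moments:
E[X] = 8.6800
Var(X) = 5.9892
σ = √Var(X) = 2.4473

(b) Point probability using PMF:
P(X = 6) = 0.095256

(c) Cumulative probability using CDF:
P(X ≤ 10) = F(10) = 0.774795

(d) Range probability:
P(6 ≤ X ≤ 10) = P(X ≤ 10) - P(X ≤ 5)
                   = F(10) - F(5)
                   = 0.774795 - 0.092855
                   = 0.681940

This means approximately 68.2% of outcomes fall in the interval [6, 10].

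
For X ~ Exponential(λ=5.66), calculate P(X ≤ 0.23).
0.727958

We have X ~ Exponential(λ=5.66).

The CDF gives us P(X ≤ k).

Using the CDF:
P(X ≤ 0.23) = 0.727958

This means there's approximately a 72.8% chance that X is at most 0.23.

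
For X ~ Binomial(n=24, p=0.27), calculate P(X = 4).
0.104299

We have X ~ Binomial(n=24, p=0.27).

For a Binomial distribution, the PMF gives us the probability of each outcome.

Using the PMF formula:
P(X = 4) = 0.104299

Rounded to 4 decimal places: 0.1043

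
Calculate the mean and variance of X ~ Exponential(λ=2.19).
E[X] = 0.4566, Var(X) = 0.2085

We have X ~ Exponential(λ=2.19).

For an Exponential distribution with λ=2.19:

Expected value:
E[X] = 0.4566

Variance:
Var(X) = 0.2085

Standard deviation:
σ = √Var(X) = 0.4566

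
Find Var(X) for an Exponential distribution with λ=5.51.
0.0329

We have X ~ Exponential(λ=5.51).

For an Exponential distribution with λ=5.51:
Var(X) = 0.0329

The variance measures the spread of the distribution around the mean.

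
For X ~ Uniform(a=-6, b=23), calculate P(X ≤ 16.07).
0.761034

We have X ~ Uniform(a=-6, b=23).

The CDF gives us P(X ≤ k).

Using the CDF:
P(X ≤ 16.07) = 0.761034

This means there's approximately a 76.1% chance that X is at most 16.07.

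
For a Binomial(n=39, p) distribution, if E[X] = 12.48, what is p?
p = 0.32

For a Binomial(n, p) distribution:
E[X] = n × p

Given n = 39 and E[X] = 12.48:
12.48 = 39 × p
p = 12.48 / 39 = 0.32

Verification: Binomial(39, 0.32) has E[X] = 12.48 ✓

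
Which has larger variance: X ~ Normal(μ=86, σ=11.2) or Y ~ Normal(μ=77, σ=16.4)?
Y has larger variance (268.9600 > 125.4400)

Compute the variance for each distribution:

X ~ Normal(μ=86, σ=11.2):
Var(X) = 125.4400

Y ~ Normal(μ=77, σ=16.4):
Var(Y) = 268.9600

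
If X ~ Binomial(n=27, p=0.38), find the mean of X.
10.2600

We have X ~ Binomial(n=27, p=0.38).

For a Binomial distribution with n=27, p=0.38:
E[X] = 10.2600

This is the expected (average) value of X.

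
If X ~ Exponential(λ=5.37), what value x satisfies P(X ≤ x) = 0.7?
0.2242

We have X ~ Exponential(λ=5.37).

We want to find x such that P(X ≤ x) = 0.7.

This is the 70th percentile, which means 70% of values fall below this point.

Using the inverse CDF (quantile function):
x = F⁻¹(0.7) = 0.2242

Verification: P(X ≤ 0.2242) = 0.7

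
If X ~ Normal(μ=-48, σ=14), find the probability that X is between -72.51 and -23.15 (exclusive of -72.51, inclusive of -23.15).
0.922053

We have X ~ Normal(μ=-48, σ=14).

To find P(-72.51 < X ≤ -23.15), we use:
P(-72.51 < X ≤ -23.15) = P(X ≤ -23.15) - P(X ≤ -72.51)
                 = F(-23.15) - F(-72.51)
                 = 0.962051 - 0.039998
                 = 0.922053

So there's approximately a 92.2% chance that X falls in this range.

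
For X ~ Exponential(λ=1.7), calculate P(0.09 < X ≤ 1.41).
0.767139

We have X ~ Exponential(λ=1.7).

To find P(0.09 < X ≤ 1.41), we use:
P(0.09 < X ≤ 1.41) = P(X ≤ 1.41) - P(X ≤ 0.09)
                 = F(1.41) - F(0.09)
                 = 0.909009 - 0.141870
                 = 0.767139

So there's approximately a 76.7% chance that X falls in this range.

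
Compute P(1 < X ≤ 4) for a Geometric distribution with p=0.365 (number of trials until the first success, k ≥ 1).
0.472410

We have X ~ Geometric(p=0.365) (number of trials until the first success, k ≥ 1).

To find P(1 < X ≤ 4), we use:
P(1 < X ≤ 4) = P(X ≤ 4) - P(X ≤ 1)
                 = F(4) - F(1)
                 = 0.837410 - 0.365000
                 = 0.472410

So there's approximately a 47.2% chance that X falls in this range.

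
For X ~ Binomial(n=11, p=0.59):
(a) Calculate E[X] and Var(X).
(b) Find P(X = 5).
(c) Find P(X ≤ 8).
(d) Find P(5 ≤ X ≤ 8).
(a) E[X] = 6.4900, Var(X) = 2.6609
(b) P(X = 5) = 0.156894
(c) P(X ≤ 8) = 0.893839
(d) P(5 ≤ X ≤ 8) = 0.781709

We have X ~ Binomial(n=11, p=0.59).

(a) Moments:
E[X] = 6.4900
Var(X) = 2.6609
σ = √Var(X) = 1.6312

(b) Point probability using PMF:
P(X = 5) = 0.156894

(c) Cumulative probability using CDF:
P(X ≤ 8) = F(8) = 0.893839

(d) Range probability:
P(5 ≤ X ≤ 8) = P(X ≤ 8) - P(X ≤ 4)
                   = F(8) - F(4)
                   = 0.893839 - 0.112130
                   = 0.781709

This means approximately 78.2% of outcomes fall in the interval [5, 8].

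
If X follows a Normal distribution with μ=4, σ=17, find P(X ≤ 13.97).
0.721220

We have X ~ Normal(μ=4, σ=17).

The CDF gives us P(X ≤ k).

Using the CDF:
P(X ≤ 13.97) = 0.721220

This means there's approximately a 72.1% chance that X is at most 13.97.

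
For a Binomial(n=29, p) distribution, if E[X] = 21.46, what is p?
p = 0.74

For a Binomial(n, p) distribution:
E[X] = n × p

Given n = 29 and E[X] = 21.46:
21.46 = 29 × p
p = 21.46 / 29 = 0.74

Verification: Binomial(29, 0.74) has E[X] = 21.46 ✓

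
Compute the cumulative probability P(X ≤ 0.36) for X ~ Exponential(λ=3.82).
0.747211

We have X ~ Exponential(λ=3.82).

The CDF gives us P(X ≤ k).

Using the CDF:
P(X ≤ 0.36) = 0.747211

This means there's approximately a 74.7% chance that X is at most 0.36.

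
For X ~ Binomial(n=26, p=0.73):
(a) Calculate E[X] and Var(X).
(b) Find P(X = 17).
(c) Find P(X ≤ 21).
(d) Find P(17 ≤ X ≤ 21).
(a) E[X] = 18.9800, Var(X) = 5.1246
(b) P(X = 17) = 0.113123
(c) P(X ≤ 21) = 0.869637
(d) P(17 ≤ X ≤ 21) = 0.732140

We have X ~ Binomial(n=26, p=0.73).

(a) Moments:
E[X] = 18.9800
Var(X) = 5.1246
σ = √Var(X) = 2.2638

(b) Point probability using PMF:
P(X = 17) = 0.113123

(c) Cumulative probability using CDF:
P(X ≤ 21) = F(21) = 0.869637

(d) Range probability:
P(17 ≤ X ≤ 21) = P(X ≤ 21) - P(X ≤ 16)
                   = F(21) - F(16)
                   = 0.869637 - 0.137498
                   = 0.732140

This means approximately 73.2% of outcomes fall in the interval [17, 21].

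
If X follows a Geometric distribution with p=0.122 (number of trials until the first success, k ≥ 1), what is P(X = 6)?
0.063655

We have X ~ Geometric(p=0.122) (number of trials until the first success, k ≥ 1).

For a Geometric distribution, the PMF gives us the probability of each outcome.

Using the PMF formula:
P(X = 6) = 0.063655

Rounded to 4 decimal places: 0.0637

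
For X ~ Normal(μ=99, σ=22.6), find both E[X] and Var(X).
E[X] = 99.0000, Var(X) = 510.7600

We have X ~ Normal(μ=99, σ=22.6).

For a Normal distribution with μ=99, σ=22.6:

Expected value:
E[X] = 99.0000

Variance:
Var(X) = 510.7600

Standard deviation:
σ = √Var(X) = 22.6000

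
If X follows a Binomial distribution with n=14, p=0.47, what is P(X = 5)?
0.151508

We have X ~ Binomial(n=14, p=0.47).

For a Binomial distribution, the PMF gives us the probability of each outcome.

Using the PMF formula:
P(X = 5) = 0.151508

Rounded to 4 decimal places: 0.1515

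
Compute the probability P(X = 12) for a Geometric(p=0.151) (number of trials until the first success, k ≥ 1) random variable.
0.024944

We have X ~ Geometric(p=0.151) (number of trials until the first success, k ≥ 1).

For a Geometric distribution, the PMF gives us the probability of each outcome.

Using the PMF formula:
P(X = 12) = 0.024944

Rounded to 4 decimal places: 0.0249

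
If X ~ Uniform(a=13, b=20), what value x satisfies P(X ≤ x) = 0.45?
16.1500

We have X ~ Uniform(a=13, b=20).

We want to find x such that P(X ≤ x) = 0.45.

This is the 45th percentile, which means 45% of values fall below this point.

Using the inverse CDF (quantile function):
x = F⁻¹(0.45) = 16.1500

Verification: P(X ≤ 16.1500) = 0.45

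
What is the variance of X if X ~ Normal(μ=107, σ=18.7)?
349.6900

We have X ~ Normal(μ=107, σ=18.7).

For a Normal distribution with μ=107, σ=18.7:
Var(X) = 349.6900

The variance measures the spread of the distribution around the mean.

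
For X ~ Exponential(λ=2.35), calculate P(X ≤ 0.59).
0.750051

We have X ~ Exponential(λ=2.35).

The CDF gives us P(X ≤ k).

Using the CDF:
P(X ≤ 0.59) = 0.750051

This means there's approximately a 75.0% chance that X is at most 0.59.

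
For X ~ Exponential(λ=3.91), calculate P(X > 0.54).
0.121068

We have X ~ Exponential(λ=3.91).

P(X > 0.54) = 1 - P(X ≤ 0.54)
                = 1 - F(0.54)
                = 1 - 0.878932
                = 0.121068

So there's approximately a 12.1% chance that X exceeds 0.54.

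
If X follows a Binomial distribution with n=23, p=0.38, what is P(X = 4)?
0.020978

We have X ~ Binomial(n=23, p=0.38).

For a Binomial distribution, the PMF gives us the probability of each outcome.

Using the PMF formula:
P(X = 4) = 0.020978

Rounded to 4 decimal places: 0.0210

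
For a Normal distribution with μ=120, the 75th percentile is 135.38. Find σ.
σ = 22.8024

For X ~ Normal(μ, σ), the p-th percentile satisfies x = μ + z_p × σ,
where z_p = Φ⁻¹(p) is the standard normal quantile.

Step 1: z_{0.75} = Φ⁻¹(0.75) = 0.6745

Step 2: Solve for σ:
135.38 = 120 + 0.6745 × σ
σ = (135.38 - 120) / 0.6745
σ = 15.38 / 0.6745
σ = 22.8024

Verification: μ + z × σ = 120 + 0.6745 × 22.8024 = 135.38 ✓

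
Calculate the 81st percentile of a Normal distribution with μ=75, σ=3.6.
78.1604

We have X ~ Normal(μ=75, σ=3.6).

We want to find x such that P(X ≤ x) = 0.81.

This is the 81st percentile, which means 81% of values fall below this point.

Using the inverse CDF (quantile function):
x = F⁻¹(0.81) = 78.1604

Verification: P(X ≤ 78.1604) = 0.81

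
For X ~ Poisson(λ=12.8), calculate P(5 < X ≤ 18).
0.925582

We have X ~ Poisson(λ=12.8).

To find P(5 < X ≤ 18), we use:
P(5 < X ≤ 18) = P(X ≤ 18) - P(X ≤ 5)
                 = F(18) - F(5)
                 = 0.937804 - 0.012222
                 = 0.925582

So there's approximately a 92.6% chance that X falls in this range.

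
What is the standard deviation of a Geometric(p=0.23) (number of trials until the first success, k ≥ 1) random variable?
3.8152

We have X ~ Geometric(p=0.23) (number of trials until the first success, k ≥ 1).

For a Geometric distribution with p=0.23 (number of trials until the first success, k ≥ 1):
σ = √Var(X) = 3.8152

The standard deviation is the square root of the variance.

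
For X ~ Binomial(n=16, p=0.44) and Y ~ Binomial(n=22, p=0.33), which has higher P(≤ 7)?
X has higher probability (P(X ≤ 7) = 0.5949 > P(Y ≤ 7) = 0.5534)

Compute P(≤ 7) for each distribution:

X ~ Binomial(n=16, p=0.44):
P(X ≤ 7) = 0.5949

Y ~ Binomial(n=22, p=0.33):
P(Y ≤ 7) = 0.5534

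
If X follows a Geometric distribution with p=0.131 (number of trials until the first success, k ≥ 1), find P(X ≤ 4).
0.429732

We have X ~ Geometric(p=0.131) (number of trials until the first success, k ≥ 1).

The CDF gives us P(X ≤ k).

Using the CDF:
P(X ≤ 4) = 0.429732

This means there's approximately a 43.0% chance that X is at most 4.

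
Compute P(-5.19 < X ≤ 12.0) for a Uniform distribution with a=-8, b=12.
0.859500

We have X ~ Uniform(a=-8, b=12).

To find P(-5.19 < X ≤ 12.0), we use:
P(-5.19 < X ≤ 12.0) = P(X ≤ 12.0) - P(X ≤ -5.19)
                 = F(12.0) - F(-5.19)
                 = 1.000000 - 0.140500
                 = 0.859500

So there's approximately a 86.0% chance that X falls in this range.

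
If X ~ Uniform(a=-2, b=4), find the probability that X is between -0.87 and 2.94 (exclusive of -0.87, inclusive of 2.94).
0.635000

We have X ~ Uniform(a=-2, b=4).

To find P(-0.87 < X ≤ 2.94), we use:
P(-0.87 < X ≤ 2.94) = P(X ≤ 2.94) - P(X ≤ -0.87)
                 = F(2.94) - F(-0.87)
                 = 0.823333 - 0.188333
                 = 0.635000

So there's approximately a 63.5% chance that X falls in this range.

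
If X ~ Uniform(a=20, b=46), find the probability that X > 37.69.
0.319615

We have X ~ Uniform(a=20, b=46).

P(X > 37.69) = 1 - P(X ≤ 37.69)
                = 1 - F(37.69)
                = 1 - 0.680385
                = 0.319615

So there's approximately a 32.0% chance that X exceeds 37.69.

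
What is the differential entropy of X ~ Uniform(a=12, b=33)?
3.0445 nats

We have X ~ Uniform(a=12, b=33).

The differential entropy measures the uncertainty or information content of the distribution.

For a Uniform distribution with a=12, b=33:
h(X) = 3.0445 nats

(In bits, this would be 4.3923 bits.)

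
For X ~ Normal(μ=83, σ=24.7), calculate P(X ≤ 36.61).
0.030181

We have X ~ Normal(μ=83, σ=24.7).

The CDF gives us P(X ≤ k).

Using the CDF:
P(X ≤ 36.61) = 0.030181

This means there's approximately a 3.0% chance that X is at most 36.61.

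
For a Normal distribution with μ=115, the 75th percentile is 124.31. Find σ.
σ = 13.8030

For X ~ Normal(μ, σ), the p-th percentile satisfies x = μ + z_p × σ,
where z_p = Φ⁻¹(p) is the standard normal quantile.

Step 1: z_{0.75} = Φ⁻¹(0.75) = 0.6745

Step 2: Solve for σ:
124.31 = 115 + 0.6745 × σ
σ = (124.31 - 115) / 0.6745
σ = 9.31 / 0.6745
σ = 13.8030

Verification: μ + z × σ = 115 + 0.6745 × 13.8030 = 124.31 ✓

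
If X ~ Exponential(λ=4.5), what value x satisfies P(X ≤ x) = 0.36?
0.0992

We have X ~ Exponential(λ=4.5).

We want to find x such that P(X ≤ x) = 0.36.

This is the 36th percentile, which means 36% of values fall below this point.

Using the inverse CDF (quantile function):
x = F⁻¹(0.36) = 0.0992

Verification: P(X ≤ 0.0992) = 0.36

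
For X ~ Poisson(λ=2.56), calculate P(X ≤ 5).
0.953850

We have X ~ Poisson(λ=2.56).

The CDF gives us P(X ≤ k).

Using the CDF:
P(X ≤ 5) = 0.953850

This means there's approximately a 95.4% chance that X is at most 5.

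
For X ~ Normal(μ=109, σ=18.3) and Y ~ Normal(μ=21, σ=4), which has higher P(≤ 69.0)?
Y has higher probability (P(Y ≤ 69.0) = 1.0000 > P(X ≤ 69.0) = 0.0144)

Compute P(≤ 69.0) for each distribution:

X ~ Normal(μ=109, σ=18.3):
P(X ≤ 69.0) = 0.0144

Y ~ Normal(μ=21, σ=4):
P(Y ≤ 69.0) = 1.0000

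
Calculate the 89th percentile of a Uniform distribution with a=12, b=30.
28.0200

We have X ~ Uniform(a=12, b=30).

We want to find x such that P(X ≤ x) = 0.89.

This is the 89th percentile, which means 89% of values fall below this point.

Using the inverse CDF (quantile function):
x = F⁻¹(0.89) = 28.0200

Verification: P(X ≤ 28.0200) = 0.89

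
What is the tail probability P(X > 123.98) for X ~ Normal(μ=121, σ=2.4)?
0.107180

We have X ~ Normal(μ=121, σ=2.4).

P(X > 123.98) = 1 - P(X ≤ 123.98)
                = 1 - F(123.98)
                = 1 - 0.892820
                = 0.107180

So there's approximately a 10.7% chance that X exceeds 123.98.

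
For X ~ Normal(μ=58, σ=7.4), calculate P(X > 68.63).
0.075432

We have X ~ Normal(μ=58, σ=7.4).

P(X > 68.63) = 1 - P(X ≤ 68.63)
                = 1 - F(68.63)
                = 1 - 0.924568
                = 0.075432

So there's approximately a 7.5% chance that X exceeds 68.63.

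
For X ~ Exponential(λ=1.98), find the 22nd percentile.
0.1255

We have X ~ Exponential(λ=1.98).

We want to find x such that P(X ≤ x) = 0.22.

This is the 22nd percentile, which means 22% of values fall below this point.

Using the inverse CDF (quantile function):
x = F⁻¹(0.22) = 0.1255

Verification: P(X ≤ 0.1255) = 0.22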